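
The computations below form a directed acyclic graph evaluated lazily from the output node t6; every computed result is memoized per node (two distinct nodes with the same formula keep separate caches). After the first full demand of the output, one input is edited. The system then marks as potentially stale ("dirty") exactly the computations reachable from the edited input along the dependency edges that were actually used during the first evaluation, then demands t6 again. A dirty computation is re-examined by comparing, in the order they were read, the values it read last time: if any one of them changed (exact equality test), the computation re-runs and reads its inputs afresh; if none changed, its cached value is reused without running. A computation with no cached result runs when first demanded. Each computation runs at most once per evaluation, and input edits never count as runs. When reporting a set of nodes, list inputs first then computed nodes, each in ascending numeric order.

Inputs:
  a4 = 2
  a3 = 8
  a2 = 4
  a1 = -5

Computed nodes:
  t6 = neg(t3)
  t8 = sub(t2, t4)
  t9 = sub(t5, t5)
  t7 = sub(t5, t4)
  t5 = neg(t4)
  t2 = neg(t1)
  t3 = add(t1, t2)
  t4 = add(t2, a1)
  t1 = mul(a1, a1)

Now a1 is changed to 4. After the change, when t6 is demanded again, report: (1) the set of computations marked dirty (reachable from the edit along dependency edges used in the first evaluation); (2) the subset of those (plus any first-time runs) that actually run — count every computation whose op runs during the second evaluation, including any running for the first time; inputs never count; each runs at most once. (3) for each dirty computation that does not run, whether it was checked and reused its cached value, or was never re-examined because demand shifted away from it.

First demand of the output computes:
  t1 = mul(-5, -5) = 25
  t2 = neg(25) = -25
  t3 = add(25, -25) = 0
  t6 = neg(0) = 0

After the edit, cleaning proceeds:
  t1: a read changed (a1 -5->4; a1 -5->4) — executes, giving 16.
  t2: a read changed (t1 25->16) — executes, giving -16.
  t3: a read changed (t1 25->16; t2 -25->-16) — executes, giving 0 — identical to its old value.
  t6: dirty, but its reads are unchanged (t3 unchanged); cached 0 stands.

Note the absorption at t3: it re-runs yet its value is the same, leaving the output's value untouched.

The edit dirties: t1, t2, t3, t6.
3 computations run: t1, t2, t3.
Cache hits after checking: t6.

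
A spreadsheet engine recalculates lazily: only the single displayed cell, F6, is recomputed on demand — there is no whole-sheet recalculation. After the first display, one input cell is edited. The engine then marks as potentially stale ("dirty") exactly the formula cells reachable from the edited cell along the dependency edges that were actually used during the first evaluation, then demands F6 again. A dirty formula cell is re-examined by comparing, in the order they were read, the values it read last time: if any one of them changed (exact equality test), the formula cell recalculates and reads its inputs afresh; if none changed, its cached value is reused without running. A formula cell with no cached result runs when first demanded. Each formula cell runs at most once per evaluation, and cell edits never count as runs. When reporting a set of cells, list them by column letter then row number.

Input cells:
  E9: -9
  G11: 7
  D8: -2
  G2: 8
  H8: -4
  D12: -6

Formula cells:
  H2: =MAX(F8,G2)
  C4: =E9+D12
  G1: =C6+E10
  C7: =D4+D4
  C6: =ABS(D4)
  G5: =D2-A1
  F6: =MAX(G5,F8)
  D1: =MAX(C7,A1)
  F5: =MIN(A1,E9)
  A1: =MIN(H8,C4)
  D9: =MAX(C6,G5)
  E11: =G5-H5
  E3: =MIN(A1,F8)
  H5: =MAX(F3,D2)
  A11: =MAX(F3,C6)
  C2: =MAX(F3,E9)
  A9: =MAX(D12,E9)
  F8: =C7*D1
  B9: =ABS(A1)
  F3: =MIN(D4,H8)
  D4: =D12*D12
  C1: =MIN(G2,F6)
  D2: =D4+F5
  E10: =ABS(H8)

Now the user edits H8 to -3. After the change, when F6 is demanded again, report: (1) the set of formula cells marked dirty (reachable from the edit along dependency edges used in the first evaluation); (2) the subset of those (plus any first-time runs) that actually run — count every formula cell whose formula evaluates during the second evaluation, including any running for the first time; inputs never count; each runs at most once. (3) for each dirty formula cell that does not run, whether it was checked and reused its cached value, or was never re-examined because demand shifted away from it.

Marked dirty: A1, D1, D2, F5, F6, F8, G5.
Formula cells that run: A1 — 1 in total.
Checked but reused from cache: D1, D2, F5, F6, F8, G5.
Key observation: the change is absorbed at A1 — it re-runs but produces the same value, and the output's value is unchanged.

First evaluation (everything demanded from the output):
  C4 = -9 + -6 = -15
  A1 = MIN(-4, -15) = -15
  D4 = -6 * -6 = 36
  C7 = 36 + 36 = 72
  D1 = MAX(72, -15) = 72
  F5 = MIN(-15, -9) = -15
  D2 = 36 + -15 = 21
  F8 = 72 * 72 = 5184
  G5 = 21 - -15 = 36
  F6 = MAX(36, 5184) = 5184

Propagation after the edit:
  A1: runs — H8 -4->-3; result -15 (same value as before).
  D1: checked — values it read are unchanged (C7 unchanged, A1 unchanged); reused cached 72 without running.
  F5: checked — values it read are unchanged (A1 unchanged, E9 unchanged); reused cached -15 without running.
  D2: checked — values it read are unchanged (D4 unchanged, F5 unchanged); reused cached 21 without running.
  F8: checked — values it read are unchanged (C7 unchanged, D1 unchanged); reused cached 5184 without running.
  G5: checked — values it read are unchanged (D2 unchanged, A1 unchanged); reused cached 36 without running.
  F6: checked — values it read are unchanged (G5 unchanged, F8 unchanged); reused cached 5184 without running.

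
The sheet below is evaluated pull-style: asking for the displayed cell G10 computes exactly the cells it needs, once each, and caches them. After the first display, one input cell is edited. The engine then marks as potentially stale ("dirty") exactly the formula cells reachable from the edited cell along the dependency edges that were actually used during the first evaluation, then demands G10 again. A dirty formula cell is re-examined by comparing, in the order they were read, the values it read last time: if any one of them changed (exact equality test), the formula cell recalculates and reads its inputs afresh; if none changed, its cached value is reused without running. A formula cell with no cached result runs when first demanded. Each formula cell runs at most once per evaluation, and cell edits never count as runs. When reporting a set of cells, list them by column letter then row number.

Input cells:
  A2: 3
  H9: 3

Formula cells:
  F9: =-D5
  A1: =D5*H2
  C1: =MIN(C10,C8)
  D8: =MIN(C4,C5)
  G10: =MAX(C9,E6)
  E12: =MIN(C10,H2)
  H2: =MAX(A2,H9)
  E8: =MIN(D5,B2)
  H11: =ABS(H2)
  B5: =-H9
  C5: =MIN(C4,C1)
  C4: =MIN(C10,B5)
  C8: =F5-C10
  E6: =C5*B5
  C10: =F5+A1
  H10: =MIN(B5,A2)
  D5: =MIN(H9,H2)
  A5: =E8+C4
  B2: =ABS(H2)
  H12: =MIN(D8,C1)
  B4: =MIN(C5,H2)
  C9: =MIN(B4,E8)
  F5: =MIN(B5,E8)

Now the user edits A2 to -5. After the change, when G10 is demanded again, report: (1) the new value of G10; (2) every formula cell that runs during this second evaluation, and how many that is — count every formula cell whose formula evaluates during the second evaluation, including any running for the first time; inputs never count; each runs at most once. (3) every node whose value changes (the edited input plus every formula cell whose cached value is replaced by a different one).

First demand of the output computes:
  B5 = -(3) = -3
  H2 = MAX(3, 3) = 3
  B2 = ABS(3) = 3
  D5 = MIN(3, 3) = 3
  A1 = 3 * 3 = 9
  E8 = MIN(3, 3) = 3
  F5 = MIN(-3, 3) = -3
  C10 = -3 + 9 = 6
  C4 = MIN(6, -3) = -3
  C8 = -3 - 6 = -9
  C1 = MIN(6, -9) = -9
  C5 = MIN(-3, -9) = -9
  B4 = MIN(-9, 3) = -9
  C9 = MIN(-9, 3) = -9
  E6 = -9 * -3 = 27
  G10 = MAX(-9, 27) = 27

After the edit, cleaning proceeds:
  H2: a read changed (A2 3->-5) — executes, giving 3 — identical to its old value.
  B2: dirty, but its reads are unchanged (H2 unchanged); cached 3 stands.
  D5: dirty, but its reads are unchanged (H9 unchanged, H2 unchanged); cached 3 stands.
  A1: dirty, but its reads are unchanged (D5 unchanged, H2 unchanged); cached 9 stands.
  E8: dirty, but its reads are unchanged (D5 unchanged, B2 unchanged); cached 3 stands.
  F5: dirty, but its reads are unchanged (B5 unchanged, E8 unchanged); cached -3 stands.
  C10: dirty, but its reads are unchanged (F5 unchanged, A1 unchanged); cached 6 stands.
  C4: dirty, but its reads are unchanged (C10 unchanged, B5 unchanged); cached -3 stands.
  C8: dirty, but its reads are unchanged (F5 unchanged, C10 unchanged); cached -9 stands.
  C1: dirty, but its reads are unchanged (C10 unchanged, C8 unchanged); cached -9 stands.
  C5: dirty, but its reads are unchanged (C4 unchanged, C1 unchanged); cached -9 stands.
  B4: dirty, but its reads are unchanged (C5 unchanged, H2 unchanged); cached -9 stands.
  C9: dirty, but its reads are unchanged (B4 unchanged, E8 unchanged); cached -9 stands.
  E6: dirty, but its reads are unchanged (C5 unchanged, B5 unchanged); cached 27 stands.
  G10: dirty, but its reads are unchanged (C9 unchanged, E6 unchanged); cached 27 stands.

Note the absorption at H2: it re-runs yet its value is the same, leaving the output's value untouched.

Demanding G10 again yields 27.
1 formula cells run: H2.
The nodes whose values change: A2.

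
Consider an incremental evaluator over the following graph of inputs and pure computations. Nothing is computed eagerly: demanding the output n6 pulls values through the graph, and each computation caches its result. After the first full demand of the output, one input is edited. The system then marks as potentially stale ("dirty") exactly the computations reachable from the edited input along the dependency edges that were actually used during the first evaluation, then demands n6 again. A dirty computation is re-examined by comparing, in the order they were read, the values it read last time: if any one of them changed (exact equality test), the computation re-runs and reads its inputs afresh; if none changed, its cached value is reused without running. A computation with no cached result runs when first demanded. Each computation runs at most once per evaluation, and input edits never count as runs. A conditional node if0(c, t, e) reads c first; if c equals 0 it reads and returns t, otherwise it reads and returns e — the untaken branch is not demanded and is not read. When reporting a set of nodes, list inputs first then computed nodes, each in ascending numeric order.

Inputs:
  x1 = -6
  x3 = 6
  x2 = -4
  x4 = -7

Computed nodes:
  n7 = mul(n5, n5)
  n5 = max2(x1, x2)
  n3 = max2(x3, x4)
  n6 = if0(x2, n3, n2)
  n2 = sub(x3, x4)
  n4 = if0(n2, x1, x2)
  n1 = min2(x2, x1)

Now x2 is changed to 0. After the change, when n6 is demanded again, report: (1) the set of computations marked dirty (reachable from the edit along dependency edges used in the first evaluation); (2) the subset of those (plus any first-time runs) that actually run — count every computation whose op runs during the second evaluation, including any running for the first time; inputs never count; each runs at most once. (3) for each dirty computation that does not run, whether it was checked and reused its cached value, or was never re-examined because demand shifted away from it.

Dirty set: n6.
Run set: n3, n6 (2 run).
All dirty computations ended up running.
The important point: the flipped condition pulls in fresh nodes; n3 runs for the first time.

Initial pass — values computed on the first demand:
  n2 = sub(6, -7) = 13
  n6 = if0(x2=-4 -> else branch n2) = 13

Second demand — change propagation:
  n3: newly demanded (no cache) — executes and yields 6.
  n6: re-runs because x2 -4->0; new result 6.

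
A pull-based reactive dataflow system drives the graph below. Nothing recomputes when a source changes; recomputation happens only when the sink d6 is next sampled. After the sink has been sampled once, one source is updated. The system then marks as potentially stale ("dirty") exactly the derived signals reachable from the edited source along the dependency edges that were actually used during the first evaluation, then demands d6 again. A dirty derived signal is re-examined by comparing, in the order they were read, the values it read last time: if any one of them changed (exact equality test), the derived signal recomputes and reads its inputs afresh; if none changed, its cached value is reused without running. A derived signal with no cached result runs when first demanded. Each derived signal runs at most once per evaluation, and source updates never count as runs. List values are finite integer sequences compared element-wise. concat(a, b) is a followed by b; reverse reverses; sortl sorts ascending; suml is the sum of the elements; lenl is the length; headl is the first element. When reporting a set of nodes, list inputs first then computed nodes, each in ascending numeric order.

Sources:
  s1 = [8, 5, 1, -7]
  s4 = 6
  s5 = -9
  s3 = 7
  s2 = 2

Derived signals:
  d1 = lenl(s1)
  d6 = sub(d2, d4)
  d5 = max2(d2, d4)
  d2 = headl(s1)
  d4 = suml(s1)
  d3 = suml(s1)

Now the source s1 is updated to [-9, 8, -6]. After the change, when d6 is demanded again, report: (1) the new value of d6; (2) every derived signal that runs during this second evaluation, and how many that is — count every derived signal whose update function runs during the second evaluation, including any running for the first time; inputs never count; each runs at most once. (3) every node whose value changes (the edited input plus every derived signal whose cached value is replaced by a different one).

First evaluation (everything demanded from the output):
  d2 = headl([8, 5, 1, -7]) = 8
  d4 = suml([8, 5, 1, -7]) = 7
  d6 = sub(8, 7) = 1

Propagation after the edit:
  d2: runs — s1 [8, 5, 1, -7]->[-9, 8, -6]; result -9.
  d4: runs — s1 [8, 5, 1, -7]->[-9, 8, -6]; result -7.
  d6: runs — d2 8->-9; d4 7->-7; result -2.

New value of d6: -2.
Derived signals that run: d2, d4, d6 — 3 in total.
Values that change: s1, d2, d4, d6.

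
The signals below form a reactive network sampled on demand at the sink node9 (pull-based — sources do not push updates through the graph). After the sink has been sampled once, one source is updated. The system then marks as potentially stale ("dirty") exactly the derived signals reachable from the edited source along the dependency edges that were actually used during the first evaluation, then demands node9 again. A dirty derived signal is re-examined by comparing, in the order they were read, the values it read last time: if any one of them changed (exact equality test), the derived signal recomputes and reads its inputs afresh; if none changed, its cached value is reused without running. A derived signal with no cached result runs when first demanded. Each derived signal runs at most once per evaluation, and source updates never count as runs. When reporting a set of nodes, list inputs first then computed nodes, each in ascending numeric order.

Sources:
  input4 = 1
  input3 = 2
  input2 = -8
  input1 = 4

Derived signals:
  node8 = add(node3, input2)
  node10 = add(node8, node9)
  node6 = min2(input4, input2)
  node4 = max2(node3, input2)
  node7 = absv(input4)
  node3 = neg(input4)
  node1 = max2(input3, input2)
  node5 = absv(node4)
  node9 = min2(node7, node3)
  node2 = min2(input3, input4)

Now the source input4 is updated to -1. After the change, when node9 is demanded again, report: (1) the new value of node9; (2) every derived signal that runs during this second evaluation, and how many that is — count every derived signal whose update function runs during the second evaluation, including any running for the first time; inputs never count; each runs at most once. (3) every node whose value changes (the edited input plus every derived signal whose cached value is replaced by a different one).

node9 now evaluates to 1.
Run set: node3, node7, node9 (3 run).
Changed values: input4, node3, node9.

Initial pass — values computed on the first demand:
  node3 = neg(1) = -1
  node7 = absv(1) = 1
  node9 = min2(1, -1) = -1

Second demand — change propagation:
  node3: re-runs because input4 1->-1; new result 1.
  node7: re-runs because input4 1->-1; new result 1 (unchanged).
  node9: re-runs because node3 -1->1; new result 1.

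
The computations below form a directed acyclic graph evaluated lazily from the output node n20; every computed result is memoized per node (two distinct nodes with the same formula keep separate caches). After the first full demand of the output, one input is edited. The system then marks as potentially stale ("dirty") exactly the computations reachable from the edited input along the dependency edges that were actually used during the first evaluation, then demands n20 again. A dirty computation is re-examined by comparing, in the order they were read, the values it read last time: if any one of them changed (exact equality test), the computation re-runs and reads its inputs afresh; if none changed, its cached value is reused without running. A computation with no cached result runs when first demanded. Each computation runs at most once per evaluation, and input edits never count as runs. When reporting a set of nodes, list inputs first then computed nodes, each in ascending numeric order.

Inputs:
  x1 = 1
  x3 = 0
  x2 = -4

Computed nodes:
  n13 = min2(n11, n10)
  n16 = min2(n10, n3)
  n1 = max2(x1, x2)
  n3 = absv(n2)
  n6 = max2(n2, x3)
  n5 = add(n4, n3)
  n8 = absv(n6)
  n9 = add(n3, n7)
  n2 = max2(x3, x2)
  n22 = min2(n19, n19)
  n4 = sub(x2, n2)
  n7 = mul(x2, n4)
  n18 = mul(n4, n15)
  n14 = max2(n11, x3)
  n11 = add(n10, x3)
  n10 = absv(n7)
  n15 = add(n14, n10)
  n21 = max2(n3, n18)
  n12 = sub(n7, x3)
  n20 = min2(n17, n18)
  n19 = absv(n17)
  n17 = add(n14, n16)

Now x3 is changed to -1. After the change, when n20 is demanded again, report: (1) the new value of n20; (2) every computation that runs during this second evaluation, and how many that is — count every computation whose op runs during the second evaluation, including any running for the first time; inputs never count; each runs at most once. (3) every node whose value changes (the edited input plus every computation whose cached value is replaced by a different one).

First demand of the output computes:
  n2 = max2(0, -4) = 0
  n3 = absv(0) = 0
  n4 = sub(-4, 0) = -4
  n7 = mul(-4, -4) = 16
  n10 = absv(16) = 16
  n11 = add(16, 0) = 16
  n14 = max2(16, 0) = 16
  n15 = add(16, 16) = 32
  n16 = min2(16, 0) = 0
  n17 = add(16, 0) = 16
  n18 = mul(-4, 32) = -128
  n20 = min2(16, -128) = -128

After the edit, cleaning proceeds:
  n2: a read changed (x3 0->-1) — executes, giving -1.
  n3: a read changed (n2 0->-1) — executes, giving 1.
  n4: a read changed (n2 0->-1) — executes, giving -3.
  n7: a read changed (n4 -4->-3) — executes, giving 12.
  n10: a read changed (n7 16->12) — executes, giving 12.
  n11: a read changed (n10 16->12; x3 0->-1) — executes, giving 11.
  n14: a read changed (n11 16->11; x3 0->-1) — executes, giving 11.
  n15: a read changed (n14 16->11; n10 16->12) — executes, giving 23.
  n16: a read changed (n10 16->12; n3 0->1) — executes, giving 1.
  n17: a read changed (n14 16->11; n16 0->1) — executes, giving 12.
  n18: a read changed (n4 -4->-3; n15 32->23) — executes, giving -69.
  n20: a read changed (n17 16->12; n18 -128->-69) — executes, giving -69.

Demanding n20 again yields -69.
12 computations run: n2, n3, n4, n7, n10, n11, n14, n15, n16, n17, n18, n20.
The nodes whose values change: x3, n2, n3, n4, n7, n10, n11, n14, n15, n16, n17, n18, n20.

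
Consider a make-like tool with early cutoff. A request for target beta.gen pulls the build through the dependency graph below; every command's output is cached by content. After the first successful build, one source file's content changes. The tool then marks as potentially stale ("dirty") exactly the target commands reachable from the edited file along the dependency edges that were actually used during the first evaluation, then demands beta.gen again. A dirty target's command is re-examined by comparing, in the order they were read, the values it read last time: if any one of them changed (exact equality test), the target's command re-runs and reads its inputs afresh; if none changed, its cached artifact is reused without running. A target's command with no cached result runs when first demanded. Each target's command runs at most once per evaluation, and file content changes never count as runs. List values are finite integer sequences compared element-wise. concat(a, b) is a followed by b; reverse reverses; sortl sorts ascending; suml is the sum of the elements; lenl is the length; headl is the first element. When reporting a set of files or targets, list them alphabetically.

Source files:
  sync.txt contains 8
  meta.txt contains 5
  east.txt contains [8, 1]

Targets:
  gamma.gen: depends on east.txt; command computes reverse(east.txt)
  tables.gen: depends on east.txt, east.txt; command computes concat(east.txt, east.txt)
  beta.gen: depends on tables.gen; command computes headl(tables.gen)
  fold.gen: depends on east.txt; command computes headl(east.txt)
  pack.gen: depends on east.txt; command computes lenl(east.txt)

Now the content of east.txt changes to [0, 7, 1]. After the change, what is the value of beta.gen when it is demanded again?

First demand of the output computes:
  tables.gen = concat([8, 1], [8, 1]) = [8, 1, 8, 1]
  beta.gen = headl([8, 1, 8, 1]) = 8

After the edit, cleaning proceeds:
  tables.gen: a read changed (east.txt [8, 1]->[0, 7, 1]; east.txt [8, 1]->[0, 7, 1]) — executes, giving [0, 7, 1, 0, 7, 1].
  beta.gen: a read changed (tables.gen [8, 1, 8, 1]->[0, 7, 1, 0, 7, 1]) — executes, giving 0.

Demanding beta.gen again yields 0.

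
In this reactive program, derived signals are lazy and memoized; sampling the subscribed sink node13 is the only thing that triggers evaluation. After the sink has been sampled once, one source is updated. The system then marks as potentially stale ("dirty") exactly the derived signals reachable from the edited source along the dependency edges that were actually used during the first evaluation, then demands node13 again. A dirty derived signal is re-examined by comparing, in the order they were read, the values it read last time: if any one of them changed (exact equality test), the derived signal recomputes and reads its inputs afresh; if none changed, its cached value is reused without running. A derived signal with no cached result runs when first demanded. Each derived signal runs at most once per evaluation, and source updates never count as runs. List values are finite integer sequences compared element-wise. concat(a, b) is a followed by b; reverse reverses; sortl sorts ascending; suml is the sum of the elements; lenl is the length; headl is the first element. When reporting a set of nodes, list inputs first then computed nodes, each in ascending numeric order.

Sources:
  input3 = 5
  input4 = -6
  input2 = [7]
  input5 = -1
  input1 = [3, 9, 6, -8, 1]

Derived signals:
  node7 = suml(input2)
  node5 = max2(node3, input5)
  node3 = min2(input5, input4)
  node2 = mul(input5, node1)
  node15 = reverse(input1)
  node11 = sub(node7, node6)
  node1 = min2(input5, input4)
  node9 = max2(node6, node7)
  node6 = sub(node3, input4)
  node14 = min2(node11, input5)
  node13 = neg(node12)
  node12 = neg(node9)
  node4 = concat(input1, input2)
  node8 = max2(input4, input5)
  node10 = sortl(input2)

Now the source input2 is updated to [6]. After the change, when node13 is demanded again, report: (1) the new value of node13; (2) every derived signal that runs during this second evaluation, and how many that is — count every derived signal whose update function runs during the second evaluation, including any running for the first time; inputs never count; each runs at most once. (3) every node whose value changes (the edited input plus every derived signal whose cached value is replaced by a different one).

First demand of the output computes:
  node3 = min2(-1, -6) = -6
  node6 = sub(-6, -6) = 0
  node7 = suml([7]) = 7
  node9 = max2(0, 7) = 7
  node12 = neg(7) = -7
  node13 = neg(-7) = 7

After the edit, cleaning proceeds:
  node7: a read changed (input2 [7]->[6]) — executes, giving 6.
  node9: a read changed (node7 7->6) — executes, giving 6.
  node12: a read changed (node9 7->6) — executes, giving -6.
  node13: a read changed (node12 -7->-6) — executes, giving 6.

Demanding node13 again yields 6.
4 derived signals run: node7, node9, node12, node13.
The nodes whose values change: input2, node7, node9, node12, node13.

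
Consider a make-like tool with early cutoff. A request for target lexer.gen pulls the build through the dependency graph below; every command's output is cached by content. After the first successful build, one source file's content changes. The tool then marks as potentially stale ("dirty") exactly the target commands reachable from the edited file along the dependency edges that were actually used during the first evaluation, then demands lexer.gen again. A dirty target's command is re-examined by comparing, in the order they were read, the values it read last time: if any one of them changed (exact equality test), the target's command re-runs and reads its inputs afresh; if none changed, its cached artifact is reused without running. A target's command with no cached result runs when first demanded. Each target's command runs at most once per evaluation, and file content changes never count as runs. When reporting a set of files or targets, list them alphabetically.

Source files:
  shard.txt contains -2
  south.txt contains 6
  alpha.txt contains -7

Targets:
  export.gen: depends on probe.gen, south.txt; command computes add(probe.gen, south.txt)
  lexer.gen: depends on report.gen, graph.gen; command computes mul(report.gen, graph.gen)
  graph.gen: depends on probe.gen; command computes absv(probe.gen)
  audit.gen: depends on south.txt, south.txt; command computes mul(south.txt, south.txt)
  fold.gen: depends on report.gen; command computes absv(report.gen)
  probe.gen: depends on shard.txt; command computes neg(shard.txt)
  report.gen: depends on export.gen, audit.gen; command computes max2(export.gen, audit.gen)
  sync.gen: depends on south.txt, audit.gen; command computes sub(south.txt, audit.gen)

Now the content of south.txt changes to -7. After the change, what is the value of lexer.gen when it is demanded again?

First demand of the output computes:
  audit.gen = mul(6, 6) = 36
  probe.gen = neg(-2) = 2
  export.gen = add(2, 6) = 8
  graph.gen = absv(2) = 2
  report.gen = max2(8, 36) = 36
  lexer.gen = mul(36, 2) = 72

After the edit, cleaning proceeds:
  audit.gen: a read changed (south.txt 6->-7; south.txt 6->-7) — executes, giving 49.
  export.gen: a read changed (south.txt 6->-7) — executes, giving -5.
  report.gen: a read changed (export.gen 8->-5; audit.gen 36->49) — executes, giving 49.
  lexer.gen: a read changed (report.gen 36->49) — executes, giving 98.

Demanding lexer.gen again yields 98.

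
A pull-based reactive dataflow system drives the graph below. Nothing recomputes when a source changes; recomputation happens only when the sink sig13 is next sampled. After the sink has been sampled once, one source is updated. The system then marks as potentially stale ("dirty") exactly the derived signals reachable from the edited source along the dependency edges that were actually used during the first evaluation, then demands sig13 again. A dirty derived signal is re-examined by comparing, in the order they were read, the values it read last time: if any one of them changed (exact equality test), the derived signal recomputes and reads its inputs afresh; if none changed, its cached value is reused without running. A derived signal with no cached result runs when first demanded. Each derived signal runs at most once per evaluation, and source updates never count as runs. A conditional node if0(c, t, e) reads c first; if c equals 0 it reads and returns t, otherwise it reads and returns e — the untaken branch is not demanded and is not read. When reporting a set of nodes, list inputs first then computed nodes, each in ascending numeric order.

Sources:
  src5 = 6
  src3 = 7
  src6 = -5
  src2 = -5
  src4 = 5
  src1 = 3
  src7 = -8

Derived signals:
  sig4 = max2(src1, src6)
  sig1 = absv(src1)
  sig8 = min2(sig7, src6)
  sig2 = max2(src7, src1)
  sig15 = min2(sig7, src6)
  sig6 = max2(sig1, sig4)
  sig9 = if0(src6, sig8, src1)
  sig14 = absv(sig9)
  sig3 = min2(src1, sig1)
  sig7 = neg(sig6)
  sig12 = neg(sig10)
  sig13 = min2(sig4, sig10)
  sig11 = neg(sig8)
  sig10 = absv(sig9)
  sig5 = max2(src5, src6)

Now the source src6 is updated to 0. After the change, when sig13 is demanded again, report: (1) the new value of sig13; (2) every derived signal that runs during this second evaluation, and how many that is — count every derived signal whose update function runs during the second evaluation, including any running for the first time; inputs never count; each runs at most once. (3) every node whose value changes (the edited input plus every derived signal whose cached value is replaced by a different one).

First evaluation (everything demanded from the output):
  sig4 = max2(3, -5) = 3
  sig9 = if0(src6=-5 -> else branch src1) = 3
  sig10 = absv(3) = 3
  sig13 = min2(3, 3) = 3

Propagation after the edit:
  sig1: demanded for the first time — runs, produces 3.
  sig4: runs — src6 -5->0; result 3 (same value as before).
  sig6: demanded for the first time — runs, produces 3.
  sig7: demanded for the first time — runs, produces -3.
  sig8: demanded for the first time — runs, produces -3.
  sig9: runs — src6 -5->0; result -3.
  sig10: runs — sig9 3->-3; result 3 (same value as before).
  sig13: checked — values it read are unchanged (sig4 unchanged, sig10 unchanged); reused cached 3 without running.

Key observation: a condition flipped, so demand reaches new nodes — sig1, sig6, sig7, sig8 run for the first time.

New value of sig13: 3.
Derived signals that run: sig1, sig4, sig6, sig7, sig8, sig9, sig10 — 7 in total.
Values that change: src6, sig9.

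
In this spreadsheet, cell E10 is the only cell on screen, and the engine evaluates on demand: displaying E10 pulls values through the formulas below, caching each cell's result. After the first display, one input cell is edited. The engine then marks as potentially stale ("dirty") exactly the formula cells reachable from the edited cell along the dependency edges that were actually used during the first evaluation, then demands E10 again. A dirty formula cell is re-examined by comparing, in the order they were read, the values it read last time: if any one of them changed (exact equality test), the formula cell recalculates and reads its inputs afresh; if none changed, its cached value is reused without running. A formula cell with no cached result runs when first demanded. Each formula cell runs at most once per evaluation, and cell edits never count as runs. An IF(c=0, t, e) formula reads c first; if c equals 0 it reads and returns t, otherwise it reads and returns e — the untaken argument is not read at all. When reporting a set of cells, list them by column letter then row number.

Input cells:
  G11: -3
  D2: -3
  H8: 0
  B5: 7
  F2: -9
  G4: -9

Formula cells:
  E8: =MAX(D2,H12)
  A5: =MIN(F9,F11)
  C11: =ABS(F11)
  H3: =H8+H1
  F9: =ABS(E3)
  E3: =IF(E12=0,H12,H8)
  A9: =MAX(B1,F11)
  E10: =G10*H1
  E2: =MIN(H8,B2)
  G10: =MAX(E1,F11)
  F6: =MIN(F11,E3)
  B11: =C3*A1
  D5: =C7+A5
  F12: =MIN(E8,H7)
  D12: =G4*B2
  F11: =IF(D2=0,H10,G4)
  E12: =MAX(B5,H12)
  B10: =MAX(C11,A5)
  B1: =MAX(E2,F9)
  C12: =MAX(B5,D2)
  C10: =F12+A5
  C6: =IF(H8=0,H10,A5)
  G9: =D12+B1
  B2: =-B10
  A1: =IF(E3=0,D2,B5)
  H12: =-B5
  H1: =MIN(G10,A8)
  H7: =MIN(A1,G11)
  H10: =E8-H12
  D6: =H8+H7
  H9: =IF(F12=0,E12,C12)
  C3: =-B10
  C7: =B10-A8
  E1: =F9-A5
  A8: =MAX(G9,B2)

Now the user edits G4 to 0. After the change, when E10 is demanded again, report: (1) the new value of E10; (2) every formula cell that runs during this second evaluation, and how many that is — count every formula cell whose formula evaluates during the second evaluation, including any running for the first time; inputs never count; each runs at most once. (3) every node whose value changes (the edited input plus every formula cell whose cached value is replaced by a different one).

E10 now evaluates to 0.
Run set: A5, A8, B1, B2, B10, C11, D12, E1, E2, E10, F11, G9, G10, H1 (14 run).
Changed values: A5, A8, B2, B10, C11, D12, E1, E2, E10, F11, G4, G9, G10, H1.

Initial pass — values computed on the first demand:
  F11 = IF(D2=0: D2=-3 -> else branch G4) = -9
  C11 = ABS(-9) = 9
  H12 = -(7) = -7
  E12 = MAX(7, -7) = 7
  E3 = IF(E12=0: E12=7 -> else branch H8) = 0
  F9 = ABS(0) = 0
  A5 = MIN(0, -9) = -9
  B10 = MAX(9, -9) = 9
  B2 = -(9) = -9
  D12 = -9 * -9 = 81
  E1 = 0 - -9 = 9
  E2 = MIN(0, -9) = -9
  B1 = MAX(-9, 0) = 0
  G9 = 81 + 0 = 81
  A8 = MAX(81, -9) = 81
  G10 = MAX(9, -9) = 9
  H1 = MIN(9, 81) = 9
  E10 = 9 * 9 = 81

Second demand — change propagation:
  F11: re-runs because G4 -9->0; new result 0.
  A5: re-runs because F11 -9->0; new result 0.
  C11: re-runs because F11 -9->0; new result 0.
  B10: re-runs because C11 9->0; A5 -9->0; new result 0.
  B2: re-runs because B10 9->0; new result 0.
  D12: re-runs because G4 -9->0; B2 -9->0; new result 0.
  E1: re-runs because A5 -9->0; new result 0.
  E2: re-runs because B2 -9->0; new result 0.
  B1: re-runs because E2 -9->0; new result 0 (unchanged).
  G9: re-runs because D12 81->0; new result 0.
  A8: re-runs because G9 81->0; B2 -9->0; new result 0.
  G10: re-runs because E1 9->0; F11 -9->0; new result 0.
  H1: re-runs because G10 9->0; A8 81->0; new result 0.
  E10: re-runs because G10 9->0; H1 9->0; new result 0.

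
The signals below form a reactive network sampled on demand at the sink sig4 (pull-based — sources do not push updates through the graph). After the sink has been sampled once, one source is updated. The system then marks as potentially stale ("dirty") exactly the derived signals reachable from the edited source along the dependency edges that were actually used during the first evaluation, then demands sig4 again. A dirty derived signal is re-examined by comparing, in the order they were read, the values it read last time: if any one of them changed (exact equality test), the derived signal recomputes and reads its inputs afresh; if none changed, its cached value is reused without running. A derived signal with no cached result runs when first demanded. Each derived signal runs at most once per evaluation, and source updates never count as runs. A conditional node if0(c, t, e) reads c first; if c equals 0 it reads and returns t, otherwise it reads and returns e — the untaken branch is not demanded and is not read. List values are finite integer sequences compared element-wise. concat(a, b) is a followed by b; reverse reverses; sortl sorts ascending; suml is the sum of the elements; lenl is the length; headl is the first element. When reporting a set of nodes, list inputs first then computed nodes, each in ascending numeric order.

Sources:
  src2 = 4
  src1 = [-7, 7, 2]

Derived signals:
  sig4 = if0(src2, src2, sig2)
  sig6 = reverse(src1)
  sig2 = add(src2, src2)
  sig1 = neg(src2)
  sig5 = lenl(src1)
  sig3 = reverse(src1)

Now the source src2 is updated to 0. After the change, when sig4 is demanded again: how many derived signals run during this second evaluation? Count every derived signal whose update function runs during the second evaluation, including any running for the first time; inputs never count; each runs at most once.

Run set: sig4 (1 run).
The important point: the flipped condition redirects demand; sig2 is left stale, never re-checked.

Initial pass — values computed on the first demand:
  sig2 = add(4, 4) = 8
  sig4 = if0(src2=4 -> else branch sig2) = 8

Second demand — change propagation:
  sig2: dirty yet unreached — the second evaluation never asks for it.
  sig4: re-runs because src2 4->0; new result 0.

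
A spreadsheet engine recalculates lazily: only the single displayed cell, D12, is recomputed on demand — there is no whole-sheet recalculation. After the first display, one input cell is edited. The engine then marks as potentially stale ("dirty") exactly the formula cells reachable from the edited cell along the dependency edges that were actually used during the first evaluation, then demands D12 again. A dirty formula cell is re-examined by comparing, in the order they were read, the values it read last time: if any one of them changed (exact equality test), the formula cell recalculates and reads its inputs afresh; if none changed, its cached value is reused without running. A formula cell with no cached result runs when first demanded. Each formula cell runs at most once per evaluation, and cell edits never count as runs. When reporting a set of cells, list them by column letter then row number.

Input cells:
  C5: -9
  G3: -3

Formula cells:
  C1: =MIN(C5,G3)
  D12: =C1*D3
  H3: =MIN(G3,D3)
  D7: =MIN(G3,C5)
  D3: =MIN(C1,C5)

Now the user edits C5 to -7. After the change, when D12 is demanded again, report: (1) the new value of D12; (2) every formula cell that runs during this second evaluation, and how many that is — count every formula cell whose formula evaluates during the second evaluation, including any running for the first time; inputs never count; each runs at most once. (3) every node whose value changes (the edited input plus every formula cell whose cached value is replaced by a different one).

First evaluation (everything demanded from the output):
  C1 = MIN(-9, -3) = -9
  D3 = MIN(-9, -9) = -9
  D12 = -9 * -9 = 81

Propagation after the edit:
  C1: runs — C5 -9->-7; result -7.
  D3: runs — C1 -9->-7; C5 -9->-7; result -7.
  D12: runs — C1 -9->-7; D3 -9->-7; result 49.

New value of D12: 49.
Formula cells that run: C1, D3, D12 — 3 in total.
Values that change: C1, C5, D3, D12.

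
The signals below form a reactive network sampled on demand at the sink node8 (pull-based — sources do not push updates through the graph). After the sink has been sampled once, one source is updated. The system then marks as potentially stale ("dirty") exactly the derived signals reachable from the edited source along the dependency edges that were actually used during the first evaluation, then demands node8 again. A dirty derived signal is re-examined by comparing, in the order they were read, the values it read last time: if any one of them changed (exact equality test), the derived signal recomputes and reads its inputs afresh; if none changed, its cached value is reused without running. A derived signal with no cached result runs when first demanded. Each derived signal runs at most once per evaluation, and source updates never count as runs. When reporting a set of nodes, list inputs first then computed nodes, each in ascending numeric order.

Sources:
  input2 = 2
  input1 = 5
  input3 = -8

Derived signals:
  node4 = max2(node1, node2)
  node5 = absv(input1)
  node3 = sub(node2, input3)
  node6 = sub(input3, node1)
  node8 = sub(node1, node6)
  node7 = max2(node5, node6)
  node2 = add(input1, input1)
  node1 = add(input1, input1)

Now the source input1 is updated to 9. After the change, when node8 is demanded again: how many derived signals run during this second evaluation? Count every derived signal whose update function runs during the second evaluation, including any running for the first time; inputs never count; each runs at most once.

Initial pass — values computed on the first demand:
  node1 = add(5, 5) = 10
  node6 = sub(-8, 10) = -18
  node8 = sub(10, -18) = 28

Second demand — change propagation:
  node1: re-runs because input1 5->9; input1 5->9; new result 18.
  node6: re-runs because node1 10->18; new result -26.
  node8: re-runs because node1 10->18; node6 -18->-26; new result 44.

Run set: node1, node6, node8 (3 run).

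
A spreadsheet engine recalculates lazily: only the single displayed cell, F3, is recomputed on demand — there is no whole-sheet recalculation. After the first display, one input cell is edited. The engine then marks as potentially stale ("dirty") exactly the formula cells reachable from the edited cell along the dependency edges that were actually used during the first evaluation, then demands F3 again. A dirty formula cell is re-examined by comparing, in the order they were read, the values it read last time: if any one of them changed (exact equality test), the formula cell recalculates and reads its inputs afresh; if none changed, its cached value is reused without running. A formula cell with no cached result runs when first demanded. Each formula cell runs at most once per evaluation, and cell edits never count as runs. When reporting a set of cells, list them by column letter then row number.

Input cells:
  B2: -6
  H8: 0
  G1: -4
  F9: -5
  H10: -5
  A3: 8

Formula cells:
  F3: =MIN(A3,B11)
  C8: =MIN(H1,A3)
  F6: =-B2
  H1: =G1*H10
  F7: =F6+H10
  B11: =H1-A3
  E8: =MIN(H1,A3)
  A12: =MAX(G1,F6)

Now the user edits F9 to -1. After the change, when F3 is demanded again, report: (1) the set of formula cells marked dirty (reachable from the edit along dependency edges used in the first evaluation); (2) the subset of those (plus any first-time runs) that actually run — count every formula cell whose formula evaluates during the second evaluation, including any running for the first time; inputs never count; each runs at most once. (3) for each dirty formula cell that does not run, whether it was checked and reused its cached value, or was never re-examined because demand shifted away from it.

First evaluation (everything demanded from the output):
  H1 = -4 * -5 = 20
  B11 = 20 - 8 = 12
  F3 = MIN(8, 12) = 8

Propagation after the edit:
  F9 feeds no computation that the output demands — nothing is marked dirty and nothing runs.

Key observation: F9 is never demanded by the output, so the edit triggers no recomputation at all.

Marked dirty: none.
Formula cells that run: none — 0 in total.
Every dirty formula cell ran.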